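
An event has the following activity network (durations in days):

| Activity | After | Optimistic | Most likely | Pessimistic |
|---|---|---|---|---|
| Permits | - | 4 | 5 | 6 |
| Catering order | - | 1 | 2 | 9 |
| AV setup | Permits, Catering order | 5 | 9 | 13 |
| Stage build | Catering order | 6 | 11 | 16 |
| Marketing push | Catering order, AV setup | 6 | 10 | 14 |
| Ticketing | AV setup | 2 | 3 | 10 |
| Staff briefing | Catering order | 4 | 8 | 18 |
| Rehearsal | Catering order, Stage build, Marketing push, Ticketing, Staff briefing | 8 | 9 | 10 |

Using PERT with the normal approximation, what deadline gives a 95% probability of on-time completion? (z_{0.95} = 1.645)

te_Permits = (4 + 4·5 + 6)/6 = 30/6 = 5; σ²_Permits = ((6−4)/6)² = 0.111
te_Catering order = (1 + 4·2 + 9)/6 = 18/6 = 3; σ²_Catering order = ((9−1)/6)² = 1.778
te_AV setup = (5 + 4·9 + 13)/6 = 54/6 = 9; σ²_AV setup = ((13−5)/6)² = 1.778
te_Stage build = (6 + 4·11 + 16)/6 = 66/6 = 11; σ²_Stage build = ((16−6)/6)² = 2.778
te_Marketing push = (6 + 4·10 + 14)/6 = 60/6 = 10; σ²_Marketing push = ((14−6)/6)² = 1.778
te_Ticketing = (2 + 4·3 + 10)/6 = 24/6 = 4; σ²_Ticketing = ((10−2)/6)² = 1.778
te_Staff briefing = (4 + 4·8 + 18)/6 = 54/6 = 9; σ²_Staff briefing = ((18−4)/6)² = 5.444
te_Rehearsal = (8 + 4·9 + 10)/6 = 54/6 = 9; σ²_Rehearsal = ((10−8)/6)² = 0.111

Forward pass:
ES_Permits = 0; EF_Permits = 5
ES_Catering order = 0; EF_Catering order = 3
ES_AV setup = max(EF_Permits=5, EF_Catering order=3) = 5; EF_AV setup = 5+9 = 14
ES_Stage build = 3; EF_Stage build = 3+11 = 14
ES_Marketing push = max(EF_Catering order=3, EF_AV setup=14) = 14; EF_Marketing push = 14+10 = 24
ES_Ticketing = 14; EF_Ticketing = 14+4 = 18
ES_Staff briefing = 3; EF_Staff briefing = 3+9 = 12
ES_Rehearsal = max(EF_Catering order=3, EF_Stage build=14, EF_Marketing push=24, EF_Ticketing=18, EF_Staff briefing=12) = 24; EF_Rehearsal = 24+9 = 33
Expected project duration μ = 33 days. Critical path: Permits → AV setup → Marketing push → Rehearsal.

Variance along critical path = 0.111 + 1.778 + 1.778 + 0.111 = 3.778; σ = 1.944 days.
D = μ + z·σ = 33 + 1.645·1.944 = 36.2 days

36.2 days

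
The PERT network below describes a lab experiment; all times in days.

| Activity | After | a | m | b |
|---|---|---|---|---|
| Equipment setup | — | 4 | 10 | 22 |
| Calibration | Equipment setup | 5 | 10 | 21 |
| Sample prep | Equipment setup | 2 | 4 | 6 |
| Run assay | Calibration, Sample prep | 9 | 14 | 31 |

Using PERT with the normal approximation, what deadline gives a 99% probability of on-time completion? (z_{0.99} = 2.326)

te_Equipment setup = (4 + 4·10 + 22)/6 = 66/6 = 11; σ²_Equipment setup = ((22−4)/6)² = 9.000
te_Calibration = (5 + 4·10 + 21)/6 = 66/6 = 11; σ²_Calibration = ((21−5)/6)² = 7.111
te_Sample prep = (2 + 4·4 + 6)/6 = 24/6 = 4; σ²_Sample prep = ((6−2)/6)² = 0.444
te_Run assay = (9 + 4·14 + 31)/6 = 96/6 = 16; σ²_Run assay = ((31−9)/6)² = 13.444

Forward pass:
ES_Equipment setup = 0; EF_Equipment setup = 11
ES_Calibration = 11; EF_Calibration = 11+11 = 22
ES_Sample prep = 11; EF_Sample prep = 11+4 = 15
ES_Run assay = max(EF_Calibration=22, EF_Sample prep=15) = 22; EF_Run assay = 22+16 = 38
Expected project duration μ = 38 days. Critical path: Equipment setup → Calibration → Run assay.

Variance along critical path = 9.000 + 7.111 + 13.444 = 29.556; σ = 5.437 days.
D = μ + z·σ = 38 + 2.326·5.437 = 50.6 days

50.6 days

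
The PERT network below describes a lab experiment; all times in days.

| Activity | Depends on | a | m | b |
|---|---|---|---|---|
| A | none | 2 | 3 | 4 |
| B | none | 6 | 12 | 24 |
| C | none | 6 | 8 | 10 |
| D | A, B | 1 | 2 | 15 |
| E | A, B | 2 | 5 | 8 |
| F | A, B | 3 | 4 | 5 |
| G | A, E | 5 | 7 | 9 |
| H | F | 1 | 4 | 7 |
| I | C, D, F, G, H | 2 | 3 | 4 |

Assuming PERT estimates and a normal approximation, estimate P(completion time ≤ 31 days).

0.822

te_A = (2 + 4·3 + 4)/6 = 18/6 = 3; σ²_A = ((4−2)/6)² = 0.111
te_B = (6 + 4·12 + 24)/6 = 78/6 = 13; σ²_B = ((24−6)/6)² = 9.000
te_C = (6 + 4·8 + 10)/6 = 48/6 = 8; σ²_C = ((10−6)/6)² = 0.444
te_D = (1 + 4·2 + 15)/6 = 24/6 = 4; σ²_D = ((15−1)/6)² = 5.444
te_E = (2 + 4·5 + 8)/6 = 30/6 = 5; σ²_E = ((8−2)/6)² = 1.000
te_F = (3 + 4·4 + 5)/6 = 24/6 = 4; σ²_F = ((5−3)/6)² = 0.111
te_G = (5 + 4·7 + 9)/6 = 42/6 = 7; σ²_G = ((9−5)/6)² = 0.444
te_H = (1 + 4·4 + 7)/6 = 24/6 = 4; σ²_H = ((7−1)/6)² = 1.000
te_I = (2 + 4·3 + 4)/6 = 18/6 = 3; σ²_I = ((4−2)/6)² = 0.111

Forward pass:
ES_A = 0; EF_A = 3
ES_B = 0; EF_B = 13
ES_C = 0; EF_C = 8
ES_D = max(EF_A=3, EF_B=13) = 13; EF_D = 13+4 = 17
ES_E = max(EF_A=3, EF_B=13) = 13; EF_E = 13+5 = 18
ES_F = max(EF_A=3, EF_B=13) = 13; EF_F = 13+4 = 17
ES_G = max(EF_A=3, EF_E=18) = 18; EF_G = 18+7 = 25
ES_H = 17; EF_H = 17+4 = 21
ES_I = max(EF_C=8, EF_D=17, EF_F=17, EF_G=25, EF_H=21) = 25; EF_I = 25+3 = 28
Expected project duration μ = 28 days. Critical path: B → E → G → I.

Variance along critical path = 9.000 + 1.000 + 0.444 + 0.111 = 10.556; σ = √10.556 = 3.249 days.
Z = (31 − 28) / 3.249 = 0.923
P(T ≤ 31) = Φ(0.923) ≈ 0.822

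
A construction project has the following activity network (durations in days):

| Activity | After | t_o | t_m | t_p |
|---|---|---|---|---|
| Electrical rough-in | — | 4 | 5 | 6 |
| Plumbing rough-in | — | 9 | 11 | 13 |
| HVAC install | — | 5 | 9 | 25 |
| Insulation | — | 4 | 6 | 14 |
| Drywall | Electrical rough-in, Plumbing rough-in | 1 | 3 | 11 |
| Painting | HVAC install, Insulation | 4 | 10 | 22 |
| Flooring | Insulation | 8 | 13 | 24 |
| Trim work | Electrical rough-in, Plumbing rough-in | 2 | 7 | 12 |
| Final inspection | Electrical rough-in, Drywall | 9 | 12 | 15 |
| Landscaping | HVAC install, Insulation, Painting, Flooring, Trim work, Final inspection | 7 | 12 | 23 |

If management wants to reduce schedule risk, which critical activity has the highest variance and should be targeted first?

te_Electrical rough-in = (4 + 4·5 + 6)/6 = 30/6 = 5; σ²_Electrical rough-in = ((6−4)/6)² = 0.111
te_Plumbing rough-in = (9 + 4·11 + 13)/6 = 66/6 = 11; σ²_Plumbing rough-in = ((13−9)/6)² = 0.444
te_HVAC install = (5 + 4·9 + 25)/6 = 66/6 = 11; σ²_HVAC install = ((25−5)/6)² = 11.111
te_Insulation = (4 + 4·6 + 14)/6 = 42/6 = 7; σ²_Insulation = ((14−4)/6)² = 2.778
te_Drywall = (1 + 4·3 + 11)/6 = 24/6 = 4; σ²_Drywall = ((11−1)/6)² = 2.778
te_Painting = (4 + 4·10 + 22)/6 = 66/6 = 11; σ²_Painting = ((22−4)/6)² = 9.000
te_Flooring = (8 + 4·13 + 24)/6 = 84/6 = 14; σ²_Flooring = ((24−8)/6)² = 7.111
te_Trim work = (2 + 4·7 + 12)/6 = 42/6 = 7; σ²_Trim work = ((12−2)/6)² = 2.778
te_Final inspection = (9 + 4·12 + 15)/6 = 72/6 = 12; σ²_Final inspection = ((15−9)/6)² = 1.000
te_Landscaping = (7 + 4·12 + 23)/6 = 78/6 = 13; σ²_Landscaping = ((23−7)/6)² = 7.111

Forward pass:
ES_Electrical rough-in = 0; EF_Electrical rough-in = 5
ES_Plumbing rough-in = 0; EF_Plumbing rough-in = 11
ES_HVAC install = 0; EF_HVAC install = 11
ES_Insulation = 0; EF_Insulation = 7
ES_Drywall = max(EF_Electrical rough-in=5, EF_Plumbing rough-in=11) = 11; EF_Drywall = 11+4 = 15
ES_Painting = max(EF_HVAC install=11, EF_Insulation=7) = 11; EF_Painting = 11+11 = 22
ES_Flooring = 7; EF_Flooring = 7+14 = 21
ES_Trim work = max(EF_Electrical rough-in=5, EF_Plumbing rough-in=11) = 11; EF_Trim work = 11+7 = 18
ES_Final inspection = max(EF_Electrical rough-in=5, EF_Drywall=15) = 15; EF_Final inspection = 15+12 = 27
ES_Landscaping = max(EF_HVAC install=11, EF_Insulation=7, EF_Painting=22, EF_Flooring=21, EF_Trim work=18, EF_Final inspection=27) = 27; EF_Landscaping = 27+13 = 40
Expected project duration μ = 40 days. Critical path: Plumbing rough-in → Drywall → Final inspection → Landscaping.

Variances on critical path: σ²_Plumbing rough-in=0.444, σ²_Drywall=2.778, σ²_Final inspection=1.000, σ²_Landscaping=7.111.
Largest is σ²_Landscaping = 7.111.

Landscaping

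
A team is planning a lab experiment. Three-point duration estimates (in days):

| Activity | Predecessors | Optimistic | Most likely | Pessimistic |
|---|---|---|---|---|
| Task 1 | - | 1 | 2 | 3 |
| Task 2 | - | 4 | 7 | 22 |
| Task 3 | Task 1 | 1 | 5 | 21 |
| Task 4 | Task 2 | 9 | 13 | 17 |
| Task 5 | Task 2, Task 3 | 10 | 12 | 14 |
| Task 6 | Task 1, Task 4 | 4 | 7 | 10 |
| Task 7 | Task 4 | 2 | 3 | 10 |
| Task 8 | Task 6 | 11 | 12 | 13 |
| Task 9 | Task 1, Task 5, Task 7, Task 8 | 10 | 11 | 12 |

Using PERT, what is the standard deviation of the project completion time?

te_Task 1 = (1 + 4·2 + 3)/6 = 12/6 = 2; σ²_Task 1 = ((3−1)/6)² = 0.111
te_Task 2 = (4 + 4·7 + 22)/6 = 54/6 = 9; σ²_Task 2 = ((22−4)/6)² = 9.000
te_Task 3 = (1 + 4·5 + 21)/6 = 42/6 = 7; σ²_Task 3 = ((21−1)/6)² = 11.111
te_Task 4 = (9 + 4·13 + 17)/6 = 78/6 = 13; σ²_Task 4 = ((17−9)/6)² = 1.778
te_Task 5 = (10 + 4·12 + 14)/6 = 72/6 = 12; σ²_Task 5 = ((14−10)/6)² = 0.444
te_Task 6 = (4 + 4·7 + 10)/6 = 42/6 = 7; σ²_Task 6 = ((10−4)/6)² = 1.000
te_Task 7 = (2 + 4·3 + 10)/6 = 24/6 = 4; σ²_Task 7 = ((10−2)/6)² = 1.778
te_Task 8 = (11 + 4·12 + 13)/6 = 72/6 = 12; σ²_Task 8 = ((13−11)/6)² = 0.111
te_Task 9 = (10 + 4·11 + 12)/6 = 66/6 = 11; σ²_Task 9 = ((12−10)/6)² = 0.111

Forward pass:
ES_Task 1 = 0; EF_Task 1 = 2
ES_Task 2 = 0; EF_Task 2 = 9
ES_Task 3 = 2; EF_Task 3 = 2+7 = 9
ES_Task 4 = 9; EF_Task 4 = 9+13 = 22
ES_Task 5 = max(EF_Task 2=9, EF_Task 3=9) = 9; EF_Task 5 = 9+12 = 21
ES_Task 6 = max(EF_Task 1=2, EF_Task 4=22) = 22; EF_Task 6 = 22+7 = 29
ES_Task 7 = 22; EF_Task 7 = 22+4 = 26
ES_Task 8 = 29; EF_Task 8 = 29+12 = 41
ES_Task 9 = max(EF_Task 1=2, EF_Task 5=21, EF_Task 7=26, EF_Task 8=41) = 41; EF_Task 9 = 41+11 = 52
Expected project duration μ = 52 days. Critical path: Task 2 → Task 4 → Task 6 → Task 8 → Task 9.

Variance along critical path = 9.000 + 1.778 + 1.000 + 0.111 + 0.111 = 12.000
σ = √12.000 = 3.464 days

3.46 days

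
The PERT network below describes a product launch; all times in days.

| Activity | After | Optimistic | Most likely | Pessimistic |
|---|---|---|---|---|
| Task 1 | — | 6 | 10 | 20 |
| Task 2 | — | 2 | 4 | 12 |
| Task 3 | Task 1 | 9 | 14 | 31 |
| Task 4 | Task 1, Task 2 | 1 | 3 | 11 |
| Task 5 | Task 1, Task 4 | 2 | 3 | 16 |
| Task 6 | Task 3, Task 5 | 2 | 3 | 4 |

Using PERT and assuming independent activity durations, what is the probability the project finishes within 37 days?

te_Task 1 = (6 + 4·10 + 20)/6 = 66/6 = 11; σ²_Task 1 = ((20−6)/6)² = 5.444
te_Task 2 = (2 + 4·4 + 12)/6 = 30/6 = 5; σ²_Task 2 = ((12−2)/6)² = 2.778
te_Task 3 = (9 + 4·14 + 31)/6 = 96/6 = 16; σ²_Task 3 = ((31−9)/6)² = 13.444
te_Task 4 = (1 + 4·3 + 11)/6 = 24/6 = 4; σ²_Task 4 = ((11−1)/6)² = 2.778
te_Task 5 = (2 + 4·3 + 16)/6 = 30/6 = 5; σ²_Task 5 = ((16−2)/6)² = 5.444
te_Task 6 = (2 + 4·3 + 4)/6 = 18/6 = 3; σ²_Task 6 = ((4−2)/6)² = 0.111

Forward pass:
ES_Task 1 = 0; EF_Task 1 = 11
ES_Task 2 = 0; EF_Task 2 = 5
ES_Task 3 = 11; EF_Task 3 = 11+16 = 27
ES_Task 4 = max(EF_Task 1=11, EF_Task 2=5) = 11; EF_Task 4 = 11+4 = 15
ES_Task 5 = max(EF_Task 1=11, EF_Task 4=15) = 15; EF_Task 5 = 15+5 = 20
ES_Task 6 = max(EF_Task 3=27, EF_Task 5=20) = 27; EF_Task 6 = 27+3 = 30
Expected project duration μ = 30 days. Critical path: Task 1 → Task 3 → Task 6.

Variance along critical path = 5.444 + 13.444 + 0.111 = 19.000; σ = √19.000 = 4.359 days.
Z = (37 − 30) / 4.359 = 1.606
P(T ≤ 37) = Φ(1.606) ≈ 0.946

0.946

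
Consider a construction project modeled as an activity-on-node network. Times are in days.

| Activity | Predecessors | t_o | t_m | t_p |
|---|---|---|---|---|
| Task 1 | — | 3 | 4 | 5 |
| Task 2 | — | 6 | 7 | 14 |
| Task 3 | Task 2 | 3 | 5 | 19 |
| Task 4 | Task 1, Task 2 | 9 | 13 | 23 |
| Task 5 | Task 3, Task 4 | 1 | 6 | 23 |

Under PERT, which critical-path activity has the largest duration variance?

te_Task 1 = (3 + 4·4 + 5)/6 = 24/6 = 4; σ²_Task 1 = ((5−3)/6)² = 0.111
te_Task 2 = (6 + 4·7 + 14)/6 = 48/6 = 8; σ²_Task 2 = ((14−6)/6)² = 1.778
te_Task 3 = (3 + 4·5 + 19)/6 = 42/6 = 7; σ²_Task 3 = ((19−3)/6)² = 7.111
te_Task 4 = (9 + 4·13 + 23)/6 = 84/6 = 14; σ²_Task 4 = ((23−9)/6)² = 5.444
te_Task 5 = (1 + 4·6 + 23)/6 = 48/6 = 8; σ²_Task 5 = ((23−1)/6)² = 13.444

Forward pass:
ES_Task 1 = 0; EF_Task 1 = 4
ES_Task 2 = 0; EF_Task 2 = 8
ES_Task 3 = 8; EF_Task 3 = 8+7 = 15
ES_Task 4 = max(EF_Task 1=4, EF_Task 2=8) = 8; EF_Task 4 = 8+14 = 22
ES_Task 5 = max(EF_Task 3=15, EF_Task 4=22) = 22; EF_Task 5 = 22+8 = 30
Expected project duration μ = 30 days. Critical path: Task 2 → Task 4 → Task 5.

Variances on critical path: σ²_Task 2=1.778, σ²_Task 4=5.444, σ²_Task 5=13.444.
Largest is σ²_Task 5 = 13.444.

Task 5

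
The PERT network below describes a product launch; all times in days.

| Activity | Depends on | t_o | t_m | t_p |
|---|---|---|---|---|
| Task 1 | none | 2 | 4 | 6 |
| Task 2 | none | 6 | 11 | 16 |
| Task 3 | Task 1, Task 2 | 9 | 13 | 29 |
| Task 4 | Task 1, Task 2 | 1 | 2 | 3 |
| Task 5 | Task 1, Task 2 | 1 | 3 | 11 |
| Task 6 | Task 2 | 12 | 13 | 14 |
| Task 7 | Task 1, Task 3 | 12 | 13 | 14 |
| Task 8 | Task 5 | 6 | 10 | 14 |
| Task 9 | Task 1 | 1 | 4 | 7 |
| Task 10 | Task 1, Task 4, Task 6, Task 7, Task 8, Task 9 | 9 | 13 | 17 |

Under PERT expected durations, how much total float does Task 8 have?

te_Task 1 = (2 + 4·4 + 6)/6 = 24/6 = 4
te_Task 2 = (6 + 4·11 + 16)/6 = 66/6 = 11
te_Task 3 = (9 + 4·13 + 29)/6 = 90/6 = 15
te_Task 4 = (1 + 4·2 + 3)/6 = 12/6 = 2
te_Task 5 = (1 + 4·3 + 11)/6 = 24/6 = 4
te_Task 6 = (12 + 4·13 + 14)/6 = 78/6 = 13
te_Task 7 = (12 + 4·13 + 14)/6 = 78/6 = 13
te_Task 8 = (6 + 4·10 + 14)/6 = 60/6 = 10
te_Task 9 = (1 + 4·4 + 7)/6 = 24/6 = 4
te_Task 10 = (9 + 4·13 + 17)/6 = 78/6 = 13

Forward pass:
ES_Task 1 = 0; EF_Task 1 = 4
ES_Task 2 = 0; EF_Task 2 = 11
ES_Task 3 = max(EF_Task 1=4, EF_Task 2=11) = 11; EF_Task 3 = 11+15 = 26
ES_Task 4 = max(EF_Task 1=4, EF_Task 2=11) = 11; EF_Task 4 = 11+2 = 13
ES_Task 5 = max(EF_Task 1=4, EF_Task 2=11) = 11; EF_Task 5 = 11+4 = 15
ES_Task 6 = 11; EF_Task 6 = 11+13 = 24
ES_Task 7 = max(EF_Task 1=4, EF_Task 3=26) = 26; EF_Task 7 = 26+13 = 39
ES_Task 8 = 15; EF_Task 8 = 15+10 = 25
ES_Task 9 = 4; EF_Task 9 = 4+4 = 8
ES_Task 10 = max(EF_Task 1=4, EF_Task 4=13, EF_Task 6=24, EF_Task 7=39, EF_Task 8=25, EF_Task 9=8) = 39; EF_Task 10 = 39+13 = 52
Expected project duration μ = 52 days. Critical path: Task 2 → Task 3 → Task 7 → Task 10.

Backward pass:
LF_Task 10 = 52; LS_Task 10 = 52−13 = 39
LF_Task 9 = LS_Task 10 = 39; LS_Task 9 = 39−4 = 35
LF_Task 8 = LS_Task 10 = 39; LS_Task 8 = 39−10 = 29
LF_Task 7 = LS_Task 10 = 39; LS_Task 7 = 39−13 = 26
LF_Task 6 = LS_Task 10 = 39; LS_Task 6 = 39−13 = 26
LF_Task 5 = LS_Task 8 = 29; LS_Task 5 = 29−4 = 25
LF_Task 4 = LS_Task 10 = 39; LS_Task 4 = 39−2 = 37
LF_Task 3 = LS_Task 7 = 26; LS_Task 3 = 26−15 = 11
LF_Task 2 = min(LS_Task 3=11, LS_Task 4=37, LS_Task 5=25, LS_Task 6=26) = 11; LS_Task 2 = 11−11 = 0
LF_Task 1 = min(LS_Task 3=11, LS_Task 4=37, LS_Task 5=25, LS_Task 7=26, LS_Task 9=35, LS_Task 10=39) = 11; LS_Task 1 = 11−4 = 7
Slack_Task 8 = LS_Task 8 − ES_Task 8 = 29 − 15 = 14

14 days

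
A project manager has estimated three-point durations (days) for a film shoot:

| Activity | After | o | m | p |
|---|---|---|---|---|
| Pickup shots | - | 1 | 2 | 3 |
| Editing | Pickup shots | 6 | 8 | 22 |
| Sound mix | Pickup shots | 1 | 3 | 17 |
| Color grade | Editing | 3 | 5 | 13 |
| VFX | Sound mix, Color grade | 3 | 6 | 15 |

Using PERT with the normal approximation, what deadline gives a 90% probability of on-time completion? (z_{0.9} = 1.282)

te_Pickup shots = (1 + 4·2 + 3)/6 = 12/6 = 2; σ²_Pickup shots = ((3−1)/6)² = 0.111
te_Editing = (6 + 4·8 + 22)/6 = 60/6 = 10; σ²_Editing = ((22−6)/6)² = 7.111
te_Sound mix = (1 + 4·3 + 17)/6 = 30/6 = 5; σ²_Sound mix = ((17−1)/6)² = 7.111
te_Color grade = (3 + 4·5 + 13)/6 = 36/6 = 6; σ²_Color grade = ((13−3)/6)² = 2.778
te_VFX = (3 + 4·6 + 15)/6 = 42/6 = 7; σ²_VFX = ((15−3)/6)² = 4.000

Forward pass:
ES_Pickup shots = 0; EF_Pickup shots = 2
ES_Editing = 2; EF_Editing = 2+10 = 12
ES_Sound mix = 2; EF_Sound mix = 2+5 = 7
ES_Color grade = 12; EF_Color grade = 12+6 = 18
ES_VFX = max(EF_Sound mix=7, EF_Color grade=18) = 18; EF_VFX = 18+7 = 25
Expected project duration μ = 25 days. Critical path: Pickup shots → Editing → Color grade → VFX.

Variance along critical path = 0.111 + 7.111 + 2.778 + 4.000 = 14.000; σ = 3.742 days.
D = μ + z·σ = 25 + 1.282·3.742 = 29.8 days

29.8 days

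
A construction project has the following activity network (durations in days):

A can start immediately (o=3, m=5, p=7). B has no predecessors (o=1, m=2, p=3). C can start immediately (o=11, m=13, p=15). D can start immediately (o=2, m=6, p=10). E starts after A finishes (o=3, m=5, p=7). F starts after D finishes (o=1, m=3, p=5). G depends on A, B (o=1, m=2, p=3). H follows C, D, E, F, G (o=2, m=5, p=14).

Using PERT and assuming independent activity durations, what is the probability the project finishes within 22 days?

0.923

te_A = (3 + 4·5 + 7)/6 = 30/6 = 5; σ²_A = ((7−3)/6)² = 0.444
te_B = (1 + 4·2 + 3)/6 = 12/6 = 2; σ²_B = ((3−1)/6)² = 0.111
te_C = (11 + 4·13 + 15)/6 = 78/6 = 13; σ²_C = ((15−11)/6)² = 0.444
te_D = (2 + 4·6 + 10)/6 = 36/6 = 6; σ²_D = ((10−2)/6)² = 1.778
te_E = (3 + 4·5 + 7)/6 = 30/6 = 5; σ²_E = ((7−3)/6)² = 0.444
te_F = (1 + 4·3 + 5)/6 = 18/6 = 3; σ²_F = ((5−1)/6)² = 0.444
te_G = (1 + 4·2 + 3)/6 = 12/6 = 2; σ²_G = ((3−1)/6)² = 0.111
te_H = (2 + 4·5 + 14)/6 = 36/6 = 6; σ²_H = ((14−2)/6)² = 4.000

Forward pass:
ES_A = 0; EF_A = 5
ES_B = 0; EF_B = 2
ES_C = 0; EF_C = 13
ES_D = 0; EF_D = 6
ES_E = 5; EF_E = 5+5 = 10
ES_F = 6; EF_F = 6+3 = 9
ES_G = max(EF_A=5, EF_B=2) = 5; EF_G = 5+2 = 7
ES_H = max(EF_C=13, EF_D=6, EF_E=10, EF_F=9, EF_G=7) = 13; EF_H = 13+6 = 19
Expected project duration μ = 19 days. Critical path: C → H.

Variance along critical path = 0.444 + 4.000 = 4.444; σ = √4.444 = 2.108 days.
Z = (22 − 19) / 2.108 = 1.423
P(T ≤ 22) = Φ(1.423) ≈ 0.923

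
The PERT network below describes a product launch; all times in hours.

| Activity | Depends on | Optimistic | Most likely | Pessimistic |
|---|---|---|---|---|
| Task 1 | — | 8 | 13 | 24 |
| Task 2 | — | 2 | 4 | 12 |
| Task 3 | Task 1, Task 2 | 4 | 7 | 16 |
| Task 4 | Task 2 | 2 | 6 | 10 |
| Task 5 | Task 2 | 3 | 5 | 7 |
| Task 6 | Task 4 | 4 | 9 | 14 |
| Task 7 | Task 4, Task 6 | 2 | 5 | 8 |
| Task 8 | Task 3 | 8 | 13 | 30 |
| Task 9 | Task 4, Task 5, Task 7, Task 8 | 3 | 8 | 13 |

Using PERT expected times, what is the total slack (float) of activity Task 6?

12 hours

te_Task 1 = (8 + 4·13 + 24)/6 = 84/6 = 14
te_Task 2 = (2 + 4·4 + 12)/6 = 30/6 = 5
te_Task 3 = (4 + 4·7 + 16)/6 = 48/6 = 8
te_Task 4 = (2 + 4·6 + 10)/6 = 36/6 = 6
te_Task 5 = (3 + 4·5 + 7)/6 = 30/6 = 5
te_Task 6 = (4 + 4·9 + 14)/6 = 54/6 = 9
te_Task 7 = (2 + 4·5 + 8)/6 = 30/6 = 5
te_Task 8 = (8 + 4·13 + 30)/6 = 90/6 = 15
te_Task 9 = (3 + 4·8 + 13)/6 = 48/6 = 8

Forward pass:
ES_Task 1 = 0; EF_Task 1 = 14
ES_Task 2 = 0; EF_Task 2 = 5
ES_Task 3 = max(EF_Task 1=14, EF_Task 2=5) = 14; EF_Task 3 = 14+8 = 22
ES_Task 4 = 5; EF_Task 4 = 5+6 = 11
ES_Task 5 = 5; EF_Task 5 = 5+5 = 10
ES_Task 6 = 11; EF_Task 6 = 11+9 = 20
ES_Task 7 = max(EF_Task 4=11, EF_Task 6=20) = 20; EF_Task 7 = 20+5 = 25
ES_Task 8 = 22; EF_Task 8 = 22+15 = 37
ES_Task 9 = max(EF_Task 4=11, EF_Task 5=10, EF_Task 7=25, EF_Task 8=37) = 37; EF_Task 9 = 37+8 = 45
Expected project duration μ = 45 hours. Critical path: Task 1 → Task 3 → Task 8 → Task 9.

Backward pass:
LF_Task 9 = 45; LS_Task 9 = 45−8 = 37
LF_Task 8 = LS_Task 9 = 37; LS_Task 8 = 37−15 = 22
LF_Task 7 = LS_Task 9 = 37; LS_Task 7 = 37−5 = 32
LF_Task 6 = LS_Task 7 = 32; LS_Task 6 = 32−9 = 23
LF_Task 5 = LS_Task 9 = 37; LS_Task 5 = 37−5 = 32
LF_Task 4 = min(LS_Task 6=23, LS_Task 7=32, LS_Task 9=37) = 23; LS_Task 4 = 23−6 = 17
LF_Task 3 = LS_Task 8 = 22; LS_Task 3 = 22−8 = 14
LF_Task 2 = min(LS_Task 3=14, LS_Task 4=17, LS_Task 5=32) = 14; LS_Task 2 = 14−5 = 9
LF_Task 1 = LS_Task 3 = 14; LS_Task 1 = 14−14 = 0
Slack_Task 6 = LS_Task 6 − ES_Task 6 = 23 − 11 = 12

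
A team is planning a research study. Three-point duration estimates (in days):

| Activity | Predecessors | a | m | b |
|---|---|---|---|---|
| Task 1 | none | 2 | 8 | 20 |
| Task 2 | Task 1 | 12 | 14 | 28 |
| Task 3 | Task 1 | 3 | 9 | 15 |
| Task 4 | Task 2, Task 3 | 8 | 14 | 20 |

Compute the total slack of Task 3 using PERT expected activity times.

7 days

te_Task 1 = (2 + 4·8 + 20)/6 = 54/6 = 9
te_Task 2 = (12 + 4·14 + 28)/6 = 96/6 = 16
te_Task 3 = (3 + 4·9 + 15)/6 = 54/6 = 9
te_Task 4 = (8 + 4·14 + 20)/6 = 84/6 = 14

Forward pass:
ES_Task 1 = 0; EF_Task 1 = 9
ES_Task 2 = 9; EF_Task 2 = 9+16 = 25
ES_Task 3 = 9; EF_Task 3 = 9+9 = 18
ES_Task 4 = max(EF_Task 2=25, EF_Task 3=18) = 25; EF_Task 4 = 25+14 = 39
Expected project duration μ = 39 days. Critical path: Task 1 → Task 2 → Task 4.

Backward pass:
LF_Task 4 = 39; LS_Task 4 = 39−14 = 25
LF_Task 3 = LS_Task 4 = 25; LS_Task 3 = 25−9 = 16
LF_Task 2 = LS_Task 4 = 25; LS_Task 2 = 25−16 = 9
LF_Task 1 = min(LS_Task 2=9, LS_Task 3=16) = 9; LS_Task 1 = 9−9 = 0
Slack_Task 3 = LS_Task 3 − ES_Task 3 = 16 − 9 = 7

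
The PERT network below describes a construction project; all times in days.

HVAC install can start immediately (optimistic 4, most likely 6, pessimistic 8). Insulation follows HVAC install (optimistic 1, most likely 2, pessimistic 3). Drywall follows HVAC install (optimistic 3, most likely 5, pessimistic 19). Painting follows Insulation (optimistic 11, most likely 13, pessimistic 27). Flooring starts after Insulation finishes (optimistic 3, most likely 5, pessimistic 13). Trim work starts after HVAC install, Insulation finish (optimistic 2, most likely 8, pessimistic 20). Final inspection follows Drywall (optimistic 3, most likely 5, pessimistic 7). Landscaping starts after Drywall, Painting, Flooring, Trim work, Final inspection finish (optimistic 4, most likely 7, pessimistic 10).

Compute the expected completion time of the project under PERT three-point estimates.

30 days

te_HVAC install = (4 + 4·6 + 8)/6 = 36/6 = 6
te_Insulation = (1 + 4·2 + 3)/6 = 12/6 = 2
te_Drywall = (3 + 4·5 + 19)/6 = 42/6 = 7
te_Painting = (11 + 4·13 + 27)/6 = 90/6 = 15
te_Flooring = (3 + 4·5 + 13)/6 = 36/6 = 6
te_Trim work = (2 + 4·8 + 20)/6 = 54/6 = 9
te_Final inspection = (3 + 4·5 + 7)/6 = 30/6 = 5
te_Landscaping = (4 + 4·7 + 10)/6 = 42/6 = 7

Forward pass:
ES_HVAC install = 0; EF_HVAC install = 6
ES_Insulation = 6; EF_Insulation = 6+2 = 8
ES_Drywall = 6; EF_Drywall = 6+7 = 13
ES_Painting = 8; EF_Painting = 8+15 = 23
ES_Flooring = 8; EF_Flooring = 8+6 = 14
ES_Trim work = max(EF_HVAC install=6, EF_Insulation=8) = 8; EF_Trim work = 8+9 = 17
ES_Final inspection = 13; EF_Final inspection = 13+5 = 18
ES_Landscaping = max(EF_Drywall=13, EF_Painting=23, EF_Flooring=14, EF_Trim work=17, EF_Final inspection=18) = 23; EF_Landscaping = 23+7 = 30
Expected project duration μ = 30 days. Critical path: HVAC install → Insulation → Painting → Landscaping.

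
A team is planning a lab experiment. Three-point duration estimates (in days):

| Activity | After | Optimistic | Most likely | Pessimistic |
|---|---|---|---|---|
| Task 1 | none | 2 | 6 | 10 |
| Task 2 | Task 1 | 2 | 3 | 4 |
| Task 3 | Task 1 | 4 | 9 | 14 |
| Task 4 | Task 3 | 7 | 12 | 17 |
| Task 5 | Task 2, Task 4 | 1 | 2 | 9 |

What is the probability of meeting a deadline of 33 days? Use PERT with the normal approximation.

0.840

te_Task 1 = (2 + 4·6 + 10)/6 = 36/6 = 6; σ²_Task 1 = ((10−2)/6)² = 1.778
te_Task 2 = (2 + 4·3 + 4)/6 = 18/6 = 3; σ²_Task 2 = ((4−2)/6)² = 0.111
te_Task 3 = (4 + 4·9 + 14)/6 = 54/6 = 9; σ²_Task 3 = ((14−4)/6)² = 2.778
te_Task 4 = (7 + 4·12 + 17)/6 = 72/6 = 12; σ²_Task 4 = ((17−7)/6)² = 2.778
te_Task 5 = (1 + 4·2 + 9)/6 = 18/6 = 3; σ²_Task 5 = ((9−1)/6)² = 1.778

Forward pass:
ES_Task 1 = 0; EF_Task 1 = 6
ES_Task 2 = 6; EF_Task 2 = 6+3 = 9
ES_Task 3 = 6; EF_Task 3 = 6+9 = 15
ES_Task 4 = 15; EF_Task 4 = 15+12 = 27
ES_Task 5 = max(EF_Task 2=9, EF_Task 4=27) = 27; EF_Task 5 = 27+3 = 30
Expected project duration μ = 30 days. Critical path: Task 1 → Task 3 → Task 4 → Task 5.

Variance along critical path = 1.778 + 2.778 + 2.778 + 1.778 = 9.111; σ = √9.111 = 3.018 days.
Z = (33 − 30) / 3.018 = 0.994
P(T ≤ 33) = Φ(0.994) ≈ 0.840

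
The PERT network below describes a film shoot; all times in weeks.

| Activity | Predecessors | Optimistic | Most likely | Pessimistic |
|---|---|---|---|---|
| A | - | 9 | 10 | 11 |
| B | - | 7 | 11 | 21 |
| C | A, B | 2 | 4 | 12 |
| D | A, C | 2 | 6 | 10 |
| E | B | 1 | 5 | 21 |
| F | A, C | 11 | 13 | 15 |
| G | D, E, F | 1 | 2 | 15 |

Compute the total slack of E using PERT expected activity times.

te_A = (9 + 4·10 + 11)/6 = 60/6 = 10
te_B = (7 + 4·11 + 21)/6 = 72/6 = 12
te_C = (2 + 4·4 + 12)/6 = 30/6 = 5
te_D = (2 + 4·6 + 10)/6 = 36/6 = 6
te_E = (1 + 4·5 + 21)/6 = 42/6 = 7
te_F = (11 + 4·13 + 15)/6 = 78/6 = 13
te_G = (1 + 4·2 + 15)/6 = 24/6 = 4

Forward pass:
ES_A = 0; EF_A = 10
ES_B = 0; EF_B = 12
ES_C = max(EF_A=10, EF_B=12) = 12; EF_C = 12+5 = 17
ES_D = max(EF_A=10, EF_C=17) = 17; EF_D = 17+6 = 23
ES_E = 12; EF_E = 12+7 = 19
ES_F = max(EF_A=10, EF_C=17) = 17; EF_F = 17+13 = 30
ES_G = max(EF_D=23, EF_E=19, EF_F=30) = 30; EF_G = 30+4 = 34
Expected project duration μ = 34 weeks. Critical path: B → C → F → G.

Backward pass:
LF_G = 34; LS_G = 34−4 = 30
LF_F = LS_G = 30; LS_F = 30−13 = 17
LF_E = LS_G = 30; LS_E = 30−7 = 23
LF_D = LS_G = 30; LS_D = 30−6 = 24
LF_C = min(LS_D=24, LS_F=17) = 17; LS_C = 17−5 = 12
LF_B = min(LS_C=12, LS_E=23) = 12; LS_B = 12−12 = 0
LF_A = min(LS_C=12, LS_D=24, LS_F=17) = 12; LS_A = 12−10 = 2
Slack_E = LS_E − ES_E = 23 − 12 = 11

11 weeks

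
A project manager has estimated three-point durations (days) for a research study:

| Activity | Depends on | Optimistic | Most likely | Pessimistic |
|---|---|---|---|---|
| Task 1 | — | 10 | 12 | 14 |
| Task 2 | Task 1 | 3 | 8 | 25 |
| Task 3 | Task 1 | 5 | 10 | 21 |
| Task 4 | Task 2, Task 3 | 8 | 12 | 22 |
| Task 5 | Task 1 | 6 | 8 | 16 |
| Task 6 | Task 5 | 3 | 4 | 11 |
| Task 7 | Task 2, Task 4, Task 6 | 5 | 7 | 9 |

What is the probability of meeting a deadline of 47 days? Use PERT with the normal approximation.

0.862

te_Task 1 = (10 + 4·12 + 14)/6 = 72/6 = 12; σ²_Task 1 = ((14−10)/6)² = 0.444
te_Task 2 = (3 + 4·8 + 25)/6 = 60/6 = 10; σ²_Task 2 = ((25−3)/6)² = 13.444
te_Task 3 = (5 + 4·10 + 21)/6 = 66/6 = 11; σ²_Task 3 = ((21−5)/6)² = 7.111
te_Task 4 = (8 + 4·12 + 22)/6 = 78/6 = 13; σ²_Task 4 = ((22−8)/6)² = 5.444
te_Task 5 = (6 + 4·8 + 16)/6 = 54/6 = 9; σ²_Task 5 = ((16−6)/6)² = 2.778
te_Task 6 = (3 + 4·4 + 11)/6 = 30/6 = 5; σ²_Task 6 = ((11−3)/6)² = 1.778
te_Task 7 = (5 + 4·7 + 9)/6 = 42/6 = 7; σ²_Task 7 = ((9−5)/6)² = 0.444

Forward pass:
ES_Task 1 = 0; EF_Task 1 = 12
ES_Task 2 = 12; EF_Task 2 = 12+10 = 22
ES_Task 3 = 12; EF_Task 3 = 12+11 = 23
ES_Task 4 = max(EF_Task 2=22, EF_Task 3=23) = 23; EF_Task 4 = 23+13 = 36
ES_Task 5 = 12; EF_Task 5 = 12+9 = 21
ES_Task 6 = 21; EF_Task 6 = 21+5 = 26
ES_Task 7 = max(EF_Task 2=22, EF_Task 4=36, EF_Task 6=26) = 36; EF_Task 7 = 36+7 = 43
Expected project duration μ = 43 days. Critical path: Task 1 → Task 3 → Task 4 → Task 7.

Variance along critical path = 0.444 + 7.111 + 5.444 + 0.444 = 13.444; σ = √13.444 = 3.667 days.
Z = (47 − 43) / 3.667 = 1.091
P(T ≤ 47) = Φ(1.091) ≈ 0.862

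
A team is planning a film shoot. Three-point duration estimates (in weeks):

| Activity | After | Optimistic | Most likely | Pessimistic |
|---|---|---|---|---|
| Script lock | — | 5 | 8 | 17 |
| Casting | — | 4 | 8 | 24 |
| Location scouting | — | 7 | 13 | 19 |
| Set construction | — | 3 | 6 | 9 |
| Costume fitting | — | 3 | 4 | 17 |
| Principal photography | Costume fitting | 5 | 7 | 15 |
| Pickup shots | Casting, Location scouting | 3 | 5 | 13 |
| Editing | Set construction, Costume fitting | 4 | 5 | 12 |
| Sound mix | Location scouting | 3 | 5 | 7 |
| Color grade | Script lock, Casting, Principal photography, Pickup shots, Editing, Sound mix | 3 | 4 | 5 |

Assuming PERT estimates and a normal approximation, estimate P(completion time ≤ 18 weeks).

0.028

te_Script lock = (5 + 4·8 + 17)/6 = 54/6 = 9; σ²_Script lock = ((17−5)/6)² = 4.000
te_Casting = (4 + 4·8 + 24)/6 = 60/6 = 10; σ²_Casting = ((24−4)/6)² = 11.111
te_Location scouting = (7 + 4·13 + 19)/6 = 78/6 = 13; σ²_Location scouting = ((19−7)/6)² = 4.000
te_Set construction = (3 + 4·6 + 9)/6 = 36/6 = 6; σ²_Set construction = ((9−3)/6)² = 1.000
te_Costume fitting = (3 + 4·4 + 17)/6 = 36/6 = 6; σ²_Costume fitting = ((17−3)/6)² = 5.444
te_Principal photography = (5 + 4·7 + 15)/6 = 48/6 = 8; σ²_Principal photography = ((15−5)/6)² = 2.778
te_Pickup shots = (3 + 4·5 + 13)/6 = 36/6 = 6; σ²_Pickup shots = ((13−3)/6)² = 2.778
te_Editing = (4 + 4·5 + 12)/6 = 36/6 = 6; σ²_Editing = ((12−4)/6)² = 1.778
te_Sound mix = (3 + 4·5 + 7)/6 = 30/6 = 5; σ²_Sound mix = ((7−3)/6)² = 0.444
te_Color grade = (3 + 4·4 + 5)/6 = 24/6 = 4; σ²_Color grade = ((5−3)/6)² = 0.111

Forward pass:
ES_Script lock = 0; EF_Script lock = 9
ES_Casting = 0; EF_Casting = 10
ES_Location scouting = 0; EF_Location scouting = 13
ES_Set construction = 0; EF_Set construction = 6
ES_Costume fitting = 0; EF_Costume fitting = 6
ES_Principal photography = 6; EF_Principal photography = 6+8 = 14
ES_Pickup shots = max(EF_Casting=10, EF_Location scouting=13) = 13; EF_Pickup shots = 13+6 = 19
ES_Editing = max(EF_Set construction=6, EF_Costume fitting=6) = 6; EF_Editing = 6+6 = 12
ES_Sound mix = 13; EF_Sound mix = 13+5 = 18
ES_Color grade = max(EF_Script lock=9, EF_Casting=10, EF_Principal photography=14, EF_Pickup shots=19, EF_Editing=12, EF_Sound mix=18) = 19; EF_Color grade = 19+4 = 23
Expected project duration μ = 23 weeks. Critical path: Location scouting → Pickup shots → Color grade.

Variance along critical path = 4.000 + 2.778 + 0.111 = 6.889; σ = √6.889 = 2.625 weeks.
Z = (18 − 23) / 2.625 = -1.905
P(T ≤ 18) = Φ(-1.905) ≈ 0.028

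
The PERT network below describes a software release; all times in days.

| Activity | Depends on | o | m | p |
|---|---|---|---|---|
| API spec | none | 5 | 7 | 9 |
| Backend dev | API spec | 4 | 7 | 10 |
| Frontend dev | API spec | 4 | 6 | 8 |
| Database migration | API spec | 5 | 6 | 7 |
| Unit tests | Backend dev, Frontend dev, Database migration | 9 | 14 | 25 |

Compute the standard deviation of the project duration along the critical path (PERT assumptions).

te_API spec = (5 + 4·7 + 9)/6 = 42/6 = 7; σ²_API spec = ((9−5)/6)² = 0.444
te_Backend dev = (4 + 4·7 + 10)/6 = 42/6 = 7; σ²_Backend dev = ((10−4)/6)² = 1.000
te_Frontend dev = (4 + 4·6 + 8)/6 = 36/6 = 6; σ²_Frontend dev = ((8−4)/6)² = 0.444
te_Database migration = (5 + 4·6 + 7)/6 = 36/6 = 6; σ²_Database migration = ((7−5)/6)² = 0.111
te_Unit tests = (9 + 4·14 + 25)/6 = 90/6 = 15; σ²_Unit tests = ((25−9)/6)² = 7.111

Forward pass:
ES_API spec = 0; EF_API spec = 7
ES_Backend dev = 7; EF_Backend dev = 7+7 = 14
ES_Frontend dev = 7; EF_Frontend dev = 7+6 = 13
ES_Database migration = 7; EF_Database migration = 7+6 = 13
ES_Unit tests = max(EF_Backend dev=14, EF_Frontend dev=13, EF_Database migration=13) = 14; EF_Unit tests = 14+15 = 29
Expected project duration μ = 29 days. Critical path: API spec → Backend dev → Unit tests.

Variance along critical path = 0.444 + 1.000 + 7.111 = 8.556
σ = √8.556 = 2.925 days

2.92 days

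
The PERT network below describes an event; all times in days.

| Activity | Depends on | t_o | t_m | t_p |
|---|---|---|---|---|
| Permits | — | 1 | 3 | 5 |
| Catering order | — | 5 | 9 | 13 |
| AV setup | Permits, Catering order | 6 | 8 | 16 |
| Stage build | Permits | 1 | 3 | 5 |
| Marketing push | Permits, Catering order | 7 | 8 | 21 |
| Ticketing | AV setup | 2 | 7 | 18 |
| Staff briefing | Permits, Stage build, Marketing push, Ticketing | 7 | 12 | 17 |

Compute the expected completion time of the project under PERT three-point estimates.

38 days

te_Permits = (1 + 4·3 + 5)/6 = 18/6 = 3
te_Catering order = (5 + 4·9 + 13)/6 = 54/6 = 9
te_AV setup = (6 + 4·8 + 16)/6 = 54/6 = 9
te_Stage build = (1 + 4·3 + 5)/6 = 18/6 = 3
te_Marketing push = (7 + 4·8 + 21)/6 = 60/6 = 10
te_Ticketing = (2 + 4·7 + 18)/6 = 48/6 = 8
te_Staff briefing = (7 + 4·12 + 17)/6 = 72/6 = 12

Forward pass:
ES_Permits = 0; EF_Permits = 3
ES_Catering order = 0; EF_Catering order = 9
ES_AV setup = max(EF_Permits=3, EF_Catering order=9) = 9; EF_AV setup = 9+9 = 18
ES_Stage build = 3; EF_Stage build = 3+3 = 6
ES_Marketing push = max(EF_Permits=3, EF_Catering order=9) = 9; EF_Marketing push = 9+10 = 19
ES_Ticketing = 18; EF_Ticketing = 18+8 = 26
ES_Staff briefing = max(EF_Permits=3, EF_Stage build=6, EF_Marketing push=19, EF_Ticketing=26) = 26; EF_Staff briefing = 26+12 = 38
Expected project duration μ = 38 days. Critical path: Catering order → AV setup → Ticketing → Staff briefing.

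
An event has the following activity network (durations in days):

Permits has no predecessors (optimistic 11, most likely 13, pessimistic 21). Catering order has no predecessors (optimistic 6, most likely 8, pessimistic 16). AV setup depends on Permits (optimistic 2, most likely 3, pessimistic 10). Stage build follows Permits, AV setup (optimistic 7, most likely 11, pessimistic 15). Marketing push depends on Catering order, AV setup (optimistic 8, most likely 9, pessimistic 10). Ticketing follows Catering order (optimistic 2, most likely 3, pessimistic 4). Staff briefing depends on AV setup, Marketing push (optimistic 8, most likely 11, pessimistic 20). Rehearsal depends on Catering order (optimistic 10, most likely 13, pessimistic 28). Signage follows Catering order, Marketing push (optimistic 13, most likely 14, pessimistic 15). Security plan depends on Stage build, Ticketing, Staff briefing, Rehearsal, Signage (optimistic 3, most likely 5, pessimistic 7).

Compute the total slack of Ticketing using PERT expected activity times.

29 days

te_Permits = (11 + 4·13 + 21)/6 = 84/6 = 14
te_Catering order = (6 + 4·8 + 16)/6 = 54/6 = 9
te_AV setup = (2 + 4·3 + 10)/6 = 24/6 = 4
te_Stage build = (7 + 4·11 + 15)/6 = 66/6 = 11
te_Marketing push = (8 + 4·9 + 10)/6 = 54/6 = 9
te_Ticketing = (2 + 4·3 + 4)/6 = 18/6 = 3
te_Staff briefing = (8 + 4·11 + 20)/6 = 72/6 = 12
te_Rehearsal = (10 + 4·13 + 28)/6 = 90/6 = 15
te_Signage = (13 + 4·14 + 15)/6 = 84/6 = 14
te_Security plan = (3 + 4·5 + 7)/6 = 30/6 = 5

Forward pass:
ES_Permits = 0; EF_Permits = 14
ES_Catering order = 0; EF_Catering order = 9
ES_AV setup = 14; EF_AV setup = 14+4 = 18
ES_Stage build = max(EF_Permits=14, EF_AV setup=18) = 18; EF_Stage build = 18+11 = 29
ES_Marketing push = max(EF_Catering order=9, EF_AV setup=18) = 18; EF_Marketing push = 18+9 = 27
ES_Ticketing = 9; EF_Ticketing = 9+3 = 12
ES_Staff briefing = max(EF_AV setup=18, EF_Marketing push=27) = 27; EF_Staff briefing = 27+12 = 39
ES_Rehearsal = 9; EF_Rehearsal = 9+15 = 24
ES_Signage = max(EF_Catering order=9, EF_Marketing push=27) = 27; EF_Signage = 27+14 = 41
ES_Security plan = max(EF_Stage build=29, EF_Ticketing=12, EF_Staff briefing=39, EF_Rehearsal=24, EF_Signage=41) = 41; EF_Security plan = 41+5 = 46
Expected project duration μ = 46 days. Critical path: Permits → AV setup → Marketing push → Signage → Security plan.

Backward pass:
LF_Security plan = 46; LS_Security plan = 46−5 = 41
LF_Signage = LS_Security plan = 41; LS_Signage = 41−14 = 27
LF_Rehearsal = LS_Security plan = 41; LS_Rehearsal = 41−15 = 26
LF_Staff briefing = LS_Security plan = 41; LS_Staff briefing = 41−12 = 29
LF_Ticketing = LS_Security plan = 41; LS_Ticketing = 41−3 = 38
LF_Marketing push = min(LS_Staff briefing=29, LS_Signage=27) = 27; LS_Marketing push = 27−9 = 18
LF_Stage build = LS_Security plan = 41; LS_Stage build = 41−11 = 30
LF_AV setup = min(LS_Stage build=30, LS_Marketing push=18, LS_Staff briefing=29) = 18; LS_AV setup = 18−4 = 14
LF_Catering order = min(LS_Marketing push=18, LS_Ticketing=38, LS_Rehearsal=26, LS_Signage=27) = 18; LS_Catering order = 18−9 = 9
LF_Permits = min(LS_AV setup=14, LS_Stage build=30) = 14; LS_Permits = 14−14 = 0
Slack_Ticketing = LS_Ticketing − ES_Ticketing = 38 − 9 = 29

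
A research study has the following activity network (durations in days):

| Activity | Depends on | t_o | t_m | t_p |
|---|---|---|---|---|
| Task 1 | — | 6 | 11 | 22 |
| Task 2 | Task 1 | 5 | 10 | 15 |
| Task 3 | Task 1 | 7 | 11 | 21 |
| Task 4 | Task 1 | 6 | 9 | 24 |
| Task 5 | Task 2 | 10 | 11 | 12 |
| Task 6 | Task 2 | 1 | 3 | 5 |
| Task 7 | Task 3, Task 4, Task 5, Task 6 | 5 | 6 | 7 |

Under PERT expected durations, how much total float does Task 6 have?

8 days

te_Task 1 = (6 + 4·11 + 22)/6 = 72/6 = 12
te_Task 2 = (5 + 4·10 + 15)/6 = 60/6 = 10
te_Task 3 = (7 + 4·11 + 21)/6 = 72/6 = 12
te_Task 4 = (6 + 4·9 + 24)/6 = 66/6 = 11
te_Task 5 = (10 + 4·11 + 12)/6 = 66/6 = 11
te_Task 6 = (1 + 4·3 + 5)/6 = 18/6 = 3
te_Task 7 = (5 + 4·6 + 7)/6 = 36/6 = 6

Forward pass:
ES_Task 1 = 0; EF_Task 1 = 12
ES_Task 2 = 12; EF_Task 2 = 12+10 = 22
ES_Task 3 = 12; EF_Task 3 = 12+12 = 24
ES_Task 4 = 12; EF_Task 4 = 12+11 = 23
ES_Task 5 = 22; EF_Task 5 = 22+11 = 33
ES_Task 6 = 22; EF_Task 6 = 22+3 = 25
ES_Task 7 = max(EF_Task 3=24, EF_Task 4=23, EF_Task 5=33, EF_Task 6=25) = 33; EF_Task 7 = 33+6 = 39
Expected project duration μ = 39 days. Critical path: Task 1 → Task 2 → Task 5 → Task 7.

Backward pass:
LF_Task 7 = 39; LS_Task 7 = 39−6 = 33
LF_Task 6 = LS_Task 7 = 33; LS_Task 6 = 33−3 = 30
LF_Task 5 = LS_Task 7 = 33; LS_Task 5 = 33−11 = 22
LF_Task 4 = LS_Task 7 = 33; LS_Task 4 = 33−11 = 22
LF_Task 3 = LS_Task 7 = 33; LS_Task 3 = 33−12 = 21
LF_Task 2 = min(LS_Task 5=22, LS_Task 6=30) = 22; LS_Task 2 = 22−10 = 12
LF_Task 1 = min(LS_Task 2=12, LS_Task 3=21, LS_Task 4=22) = 12; LS_Task 1 = 12−12 = 0
Slack_Task 6 = LS_Task 6 − ES_Task 6 = 30 − 22 = 8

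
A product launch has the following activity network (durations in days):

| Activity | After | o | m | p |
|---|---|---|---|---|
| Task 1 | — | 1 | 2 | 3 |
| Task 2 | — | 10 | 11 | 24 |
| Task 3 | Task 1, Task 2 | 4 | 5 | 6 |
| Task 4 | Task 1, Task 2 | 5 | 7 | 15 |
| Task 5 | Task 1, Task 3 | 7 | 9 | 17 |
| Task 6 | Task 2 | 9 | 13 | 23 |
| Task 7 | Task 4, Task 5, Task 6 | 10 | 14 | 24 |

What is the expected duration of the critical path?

43 days

te_Task 1 = (1 + 4·2 + 3)/6 = 12/6 = 2
te_Task 2 = (10 + 4·11 + 24)/6 = 78/6 = 13
te_Task 3 = (4 + 4·5 + 6)/6 = 30/6 = 5
te_Task 4 = (5 + 4·7 + 15)/6 = 48/6 = 8
te_Task 5 = (7 + 4·9 + 17)/6 = 60/6 = 10
te_Task 6 = (9 + 4·13 + 23)/6 = 84/6 = 14
te_Task 7 = (10 + 4·14 + 24)/6 = 90/6 = 15

Forward pass:
ES_Task 1 = 0; EF_Task 1 = 2
ES_Task 2 = 0; EF_Task 2 = 13
ES_Task 3 = max(EF_Task 1=2, EF_Task 2=13) = 13; EF_Task 3 = 13+5 = 18
ES_Task 4 = max(EF_Task 1=2, EF_Task 2=13) = 13; EF_Task 4 = 13+8 = 21
ES_Task 5 = max(EF_Task 1=2, EF_Task 3=18) = 18; EF_Task 5 = 18+10 = 28
ES_Task 6 = 13; EF_Task 6 = 13+14 = 27
ES_Task 7 = max(EF_Task 4=21, EF_Task 5=28, EF_Task 6=27) = 28; EF_Task 7 = 28+15 = 43
Expected project duration μ = 43 days. Critical path: Task 2 → Task 3 → Task 5 → Task 7.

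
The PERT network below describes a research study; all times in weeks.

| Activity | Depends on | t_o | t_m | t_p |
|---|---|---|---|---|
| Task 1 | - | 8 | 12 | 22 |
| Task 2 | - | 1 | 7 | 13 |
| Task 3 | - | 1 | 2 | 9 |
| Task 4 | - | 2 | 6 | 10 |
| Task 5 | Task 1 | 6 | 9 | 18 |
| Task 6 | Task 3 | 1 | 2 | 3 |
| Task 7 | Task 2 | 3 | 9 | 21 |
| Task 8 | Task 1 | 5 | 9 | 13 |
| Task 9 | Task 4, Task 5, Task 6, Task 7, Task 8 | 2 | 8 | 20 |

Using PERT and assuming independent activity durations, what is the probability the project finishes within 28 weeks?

te_Task 1 = (8 + 4·12 + 22)/6 = 78/6 = 13; σ²_Task 1 = ((22−8)/6)² = 5.444
te_Task 2 = (1 + 4·7 + 13)/6 = 42/6 = 7; σ²_Task 2 = ((13−1)/6)² = 4.000
te_Task 3 = (1 + 4·2 + 9)/6 = 18/6 = 3; σ²_Task 3 = ((9−1)/6)² = 1.778
te_Task 4 = (2 + 4·6 + 10)/6 = 36/6 = 6; σ²_Task 4 = ((10−2)/6)² = 1.778
te_Task 5 = (6 + 4·9 + 18)/6 = 60/6 = 10; σ²_Task 5 = ((18−6)/6)² = 4.000
te_Task 6 = (1 + 4·2 + 3)/6 = 12/6 = 2; σ²_Task 6 = ((3−1)/6)² = 0.111
te_Task 7 = (3 + 4·9 + 21)/6 = 60/6 = 10; σ²_Task 7 = ((21−3)/6)² = 9.000
te_Task 8 = (5 + 4·9 + 13)/6 = 54/6 = 9; σ²_Task 8 = ((13−5)/6)² = 1.778
te_Task 9 = (2 + 4·8 + 20)/6 = 54/6 = 9; σ²_Task 9 = ((20−2)/6)² = 9.000

Forward pass:
ES_Task 1 = 0; EF_Task 1 = 13
ES_Task 2 = 0; EF_Task 2 = 7
ES_Task 3 = 0; EF_Task 3 = 3
ES_Task 4 = 0; EF_Task 4 = 6
ES_Task 5 = 13; EF_Task 5 = 13+10 = 23
ES_Task 6 = 3; EF_Task 6 = 3+2 = 5
ES_Task 7 = 7; EF_Task 7 = 7+10 = 17
ES_Task 8 = 13; EF_Task 8 = 13+9 = 22
ES_Task 9 = max(EF_Task 4=6, EF_Task 5=23, EF_Task 6=5, EF_Task 7=17, EF_Task 8=22) = 23; EF_Task 9 = 23+9 = 32
Expected project duration μ = 32 weeks. Critical path: Task 1 → Task 5 → Task 9.

Variance along critical path = 5.444 + 4.000 + 9.000 = 18.444; σ = √18.444 = 4.295 weeks.
Z = (28 − 32) / 4.295 = -0.931
P(T ≤ 28) = Φ(-0.931) ≈ 0.176

0.176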